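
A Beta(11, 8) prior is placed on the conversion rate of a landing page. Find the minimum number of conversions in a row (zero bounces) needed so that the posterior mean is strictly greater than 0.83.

After k conversions and 0 bounces the posterior is Beta(11+k, 8), with mean (11+k)/(11+8+k).
Set (11+k)/(19+k) > 0.83 and solve: k > (0.83·19 − 11)/(1 − 0.83) = 28.059.
The smallest integer exceeding 28.059 is 29.

k = 29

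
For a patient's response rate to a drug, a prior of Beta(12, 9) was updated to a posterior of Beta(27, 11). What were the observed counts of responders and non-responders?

A Beta(a, b) prior with s successes and f failures in binomial data gives a Beta(a+s, b+f) posterior.
Match parameters: s=27−12=15, f=11−9=2.

15 responders and 2 non-responders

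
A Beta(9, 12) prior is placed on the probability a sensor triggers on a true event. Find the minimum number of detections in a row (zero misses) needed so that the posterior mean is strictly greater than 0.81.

k = 43

After k detections and 0 misses the posterior is Beta(9+k, 12), with mean (9+k)/(9+12+k).
Set (9+k)/(21+k) > 0.81 and solve: k > (0.81·21 − 9)/(1 − 0.81) = 42.158.
The smallest integer exceeding 42.158 is 43, and checking k=43: (52)/(64) = 0.8125 > 0.81.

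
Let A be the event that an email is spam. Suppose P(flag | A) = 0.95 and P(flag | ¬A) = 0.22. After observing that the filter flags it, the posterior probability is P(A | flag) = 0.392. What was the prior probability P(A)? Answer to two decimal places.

Bayes' rule in odds form gives O(A|E) = O(A)·[P(E|A)/P(E|¬A)], hence O(A) = O(A|E)/LR.
Posterior odds = 0.392/(1−0.392) = 0.6447. LR = 0.95/0.22 = 4.3182.
Prior odds = 0.6447/4.3182 = 0.1493, so P(A) = 0.1493/(1+0.1493) ≈ 0.13.

P(A) = 0.13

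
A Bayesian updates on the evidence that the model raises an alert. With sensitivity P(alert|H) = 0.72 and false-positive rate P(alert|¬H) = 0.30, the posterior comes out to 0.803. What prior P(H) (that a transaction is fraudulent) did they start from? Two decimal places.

P(H) = 0.63

In odds form, posterior odds = prior odds × likelihood ratio, so prior odds = posterior odds ÷ LR.
Posterior odds = 0.803/(1−0.803) = 4.0761. LR = 0.72/0.30 = 2.4000.
Prior odds = 4.0761/2.4000 = 1.6984, so P(H) = 1.6984/(1+1.6984) ≈ 0.63.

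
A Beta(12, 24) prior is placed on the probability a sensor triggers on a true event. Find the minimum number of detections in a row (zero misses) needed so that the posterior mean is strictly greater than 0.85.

k = 125

After k detections and 0 misses the posterior is Beta(12+k, 24), with mean (12+k)/(12+24+k).
Set (12+k)/(36+k) > 0.85 and solve: k > (0.85·36 − 12)/(1 − 0.85) = 124.000.
The smallest integer exceeding 124.000 is 125, and checking k=125: (137)/(161) = 0.8509 > 0.85.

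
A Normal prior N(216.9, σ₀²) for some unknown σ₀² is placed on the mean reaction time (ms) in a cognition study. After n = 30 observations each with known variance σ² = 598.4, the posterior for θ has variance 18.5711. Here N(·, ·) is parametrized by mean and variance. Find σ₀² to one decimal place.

Posterior precision equals prior precision plus data precision: 1/σ_n² = 1/σ₀² + n/σ².
So 1/σ₀² = 1/18.5711 − 30/598.4 = 0.053847 − 0.050134 = 0.003713.
Hence σ₀² = 1/0.003713 ≈ 269.3.

σ₀² = 269.3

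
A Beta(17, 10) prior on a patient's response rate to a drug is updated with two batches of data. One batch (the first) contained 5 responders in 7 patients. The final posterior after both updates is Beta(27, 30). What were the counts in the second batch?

Because Beta–binomial updating is additive in the counts, the combined data contributed (α_post−α_prior, β_post−β_prior) successes and failures.
Total across both batches: 27−17=10 responders, 30−10=20 non-responders.
Subtract the first batch: 10−5=5 responders and 20−2=18 non-responders.

5 responders and 18 non-responders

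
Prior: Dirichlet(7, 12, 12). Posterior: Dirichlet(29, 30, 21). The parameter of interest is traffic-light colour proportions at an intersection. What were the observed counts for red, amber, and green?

counts (22, 18, 9)

For a Dirichlet(α) prior with multinomial counts c, the posterior is Dirichlet(α + c) componentwise.
Counts are posterior − prior componentwise: 29−7=22, 30−12=18, 21−12=9.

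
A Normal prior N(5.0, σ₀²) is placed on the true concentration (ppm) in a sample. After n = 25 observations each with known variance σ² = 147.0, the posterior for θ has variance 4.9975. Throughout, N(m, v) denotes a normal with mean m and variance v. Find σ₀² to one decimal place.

σ₀² = 33.3

For the Normal–Normal model with known σ², precisions add: τ_n = τ₀ + n/σ².
So 1/σ₀² = 1/4.9975 − 25/147.0 = 0.200100 − 0.170068 = 0.030032.
Hence σ₀² = 1/0.030032 ≈ 33.3.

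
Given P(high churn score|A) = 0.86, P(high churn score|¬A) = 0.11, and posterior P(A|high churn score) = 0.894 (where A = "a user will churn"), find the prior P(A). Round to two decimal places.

P(A) = 0.52

In odds form, posterior odds = prior odds × likelihood ratio, so prior odds = posterior odds ÷ LR.
Posterior odds = 0.894/(1−0.894) = 8.4340. LR = 0.86/0.11 = 7.8182.
Prior odds = 8.4340/7.8182 = 1.0788, so P(A) = 1.0788/(1+1.0788) ≈ 0.52.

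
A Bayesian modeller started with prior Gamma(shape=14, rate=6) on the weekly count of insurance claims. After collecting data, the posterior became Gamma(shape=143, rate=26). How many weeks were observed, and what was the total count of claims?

A Gamma(α, β) prior (rate parametrization) on a Poisson rate with n observations summing to S gives posterior Gamma(α+S, β+n).
Matching: Σxᵢ = 143 − 14 = 129 and n = 26 − 6 = 20.

n = 20 weeks with total 129 claims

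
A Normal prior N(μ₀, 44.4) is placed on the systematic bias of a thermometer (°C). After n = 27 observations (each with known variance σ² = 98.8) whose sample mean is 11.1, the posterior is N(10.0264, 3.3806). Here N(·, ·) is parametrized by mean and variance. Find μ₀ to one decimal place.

μ₀ = -3.0

The posterior mean is a precision-weighted average: μ_n = (τ₀μ₀ + τ_data·x̄)/(τ₀+τ_data), with τ₀=1/σ₀² and τ_data=n/σ².
Here τ₀ = 1/44.4 = 0.022523 and τ_data = 27/98.8 = 0.273279, so τ_n = 0.295802.
Rearranging for μ₀: μ₀ = (μ_n·τ_n − τ_data·x̄)/τ₀ = (10.0264·0.295802 − 0.273279·11.1) / 0.022523 = -0.067568/0.022523 ≈ -3.0.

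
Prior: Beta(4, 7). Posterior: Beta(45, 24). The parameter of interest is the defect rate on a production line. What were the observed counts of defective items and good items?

41 defective items and 17 good items

A Beta(α, β) prior with s successes and f failures in binomial data gives a Beta(α+s, β+f) posterior.
Match parameters: s=45−4=41, f=24−7=17.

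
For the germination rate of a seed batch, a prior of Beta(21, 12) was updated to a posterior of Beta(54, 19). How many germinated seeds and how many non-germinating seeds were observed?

33 germinated seeds and 7 non-germinating seeds

A Beta(α, β) prior with s successes and f failures in binomial data gives a Beta(α+s, β+f) posterior.
Match parameters: s=54−21=33, f=19−12=7.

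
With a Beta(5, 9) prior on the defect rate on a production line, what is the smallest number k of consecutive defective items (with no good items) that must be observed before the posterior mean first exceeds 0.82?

After k defective items and 0 good items the posterior is Beta(5+k, 9), with mean (5+k)/(5+9+k).
Set (5+k)/(14+k) > 0.82 and solve: k > (0.82·14 − 5)/(1 − 0.82) = 36.000.
The smallest integer exceeding 36.000 is 37.

k = 37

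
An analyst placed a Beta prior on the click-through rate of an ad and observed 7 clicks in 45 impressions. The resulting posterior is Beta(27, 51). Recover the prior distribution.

Beta is conjugate to the binomial likelihood: posterior = Beta(a+s, b+f).
Subtract the data counts: 27−7=20, 51−38=13.

Beta(20, 13)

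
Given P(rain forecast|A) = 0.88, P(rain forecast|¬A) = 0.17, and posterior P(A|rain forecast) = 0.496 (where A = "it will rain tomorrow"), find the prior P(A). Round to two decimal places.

In odds form, posterior odds = prior odds × likelihood ratio, so prior odds = posterior odds ÷ LR.
Posterior odds = 0.496/(1−0.496) = 0.9841. LR = 0.88/0.17 = 5.1765.
Prior odds = 0.9841/5.1765 = 0.1901, so P(A) = 0.1901/(1+0.1901) ≈ 0.16.

P(A) = 0.16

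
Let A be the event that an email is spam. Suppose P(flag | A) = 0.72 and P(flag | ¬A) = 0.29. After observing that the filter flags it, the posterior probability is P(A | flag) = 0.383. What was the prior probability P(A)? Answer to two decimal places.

In odds form, posterior odds = prior odds × likelihood ratio, so prior odds = posterior odds ÷ LR.
Posterior odds = 0.383/(1−0.383) = 0.6207. LR = 0.72/0.29 = 2.4828.
Prior odds = 0.6207/2.4828 = 0.2500, so P(A) = 0.2500/(1+0.2500) ≈ 0.20.

P(A) = 0.20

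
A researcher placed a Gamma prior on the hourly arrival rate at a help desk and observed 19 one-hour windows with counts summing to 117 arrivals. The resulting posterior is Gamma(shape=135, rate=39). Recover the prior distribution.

A Gamma(α, β) prior (rate parametrization) on a Poisson rate with n observations summing to S gives posterior Gamma(α+S, β+n).
So α = 135 − 117 = 18 and β = 39 − 19 = 20.

Gamma(shape=18, rate=20)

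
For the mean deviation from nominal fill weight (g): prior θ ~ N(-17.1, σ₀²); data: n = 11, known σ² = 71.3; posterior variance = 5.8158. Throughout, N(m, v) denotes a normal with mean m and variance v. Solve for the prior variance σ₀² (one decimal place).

For the Normal–Normal model with known σ², precisions add: τ_n = τ₀ + n/σ².
So 1/σ₀² = 1/5.8158 − 11/71.3 = 0.171945 − 0.154278 = 0.017667.
Hence σ₀² = 1/0.017667 ≈ 56.6.

σ₀² = 56.6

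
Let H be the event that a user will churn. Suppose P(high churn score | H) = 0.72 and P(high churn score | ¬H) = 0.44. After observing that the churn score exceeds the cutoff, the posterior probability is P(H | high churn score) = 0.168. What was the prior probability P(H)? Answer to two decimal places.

P(H) = 0.11

Bayes' rule in odds form gives O(H|E) = O(H)·[P(E|H)/P(E|¬H)], hence O(H) = O(H|E)/LR.
Posterior odds = 0.168/(1−0.168) = 0.2019. LR = 0.72/0.44 = 1.6364.
Prior odds = 0.2019/1.6364 = 0.1234, so P(H) = 0.1234/(1+0.1234) ≈ 0.11.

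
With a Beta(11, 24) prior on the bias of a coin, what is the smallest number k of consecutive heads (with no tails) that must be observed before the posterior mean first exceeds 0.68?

k = 41

After k heads and 0 tails the posterior is Beta(11+k, 24), with mean (11+k)/(11+24+k).
Set (11+k)/(35+k) > 0.68 and solve: k > (0.68·35 − 11)/(1 − 0.68) = 40.000.
The smallest integer exceeding 40.000 is 41.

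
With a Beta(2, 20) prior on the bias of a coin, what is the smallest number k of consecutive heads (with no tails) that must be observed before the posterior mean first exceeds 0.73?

After k heads and 0 tails the posterior is Beta(2+k, 20), with mean (2+k)/(2+20+k).
Set (2+k)/(22+k) > 0.73 and solve: k > (0.73·22 − 2)/(1 − 0.73) = 52.074.
The smallest integer exceeding 52.074 is 53.

k = 53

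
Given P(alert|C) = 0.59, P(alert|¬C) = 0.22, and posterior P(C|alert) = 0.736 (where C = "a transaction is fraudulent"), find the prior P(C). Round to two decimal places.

P(C) = 0.51

In odds form, posterior odds = prior odds × likelihood ratio, so prior odds = posterior odds ÷ LR.
Posterior odds = 0.736/(1−0.736) = 2.7879. LR = 0.59/0.22 = 2.6818.
Prior odds = 2.7879/2.6818 = 1.0396, so P(C) = 1.0396/(1+1.0396) ≈ 0.51.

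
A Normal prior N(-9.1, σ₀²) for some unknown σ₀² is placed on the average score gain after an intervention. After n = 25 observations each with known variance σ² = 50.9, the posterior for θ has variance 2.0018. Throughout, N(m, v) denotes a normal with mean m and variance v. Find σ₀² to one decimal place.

σ₀² = 119.2

Posterior precision equals prior precision plus data precision: 1/σ_n² = 1/σ₀² + n/σ².
So 1/σ₀² = 1/2.0018 − 25/50.9 = 0.499550 − 0.491159 = 0.008391.
Hence σ₀² = 1/0.008391 ≈ 119.2.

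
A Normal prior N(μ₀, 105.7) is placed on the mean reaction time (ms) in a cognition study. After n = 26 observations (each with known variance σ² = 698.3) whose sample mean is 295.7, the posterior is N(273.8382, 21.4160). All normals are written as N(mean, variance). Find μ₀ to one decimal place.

With known observation variance, the Normal–Normal posterior has precision τ_n = τ₀ + n/σ² and mean μ_n = (τ₀μ₀ + (n/σ²)x̄)/τ_n.
Here τ₀ = 1/105.7 = 0.009461 and τ_data = 26/698.3 = 0.037233, so τ_n = 0.046694.
Rearranging for μ₀: μ₀ = (μ_n·τ_n − τ_data·x̄)/τ₀ = (273.8382·0.046694 − 0.037233·295.7) / 0.009461 = 1.776803/0.009461 ≈ 187.8.

μ₀ = 187.8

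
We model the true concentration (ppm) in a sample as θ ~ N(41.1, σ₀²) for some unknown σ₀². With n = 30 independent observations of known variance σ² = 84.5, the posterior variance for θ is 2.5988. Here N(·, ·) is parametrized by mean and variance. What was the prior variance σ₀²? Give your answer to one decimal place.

For the Normal–Normal model with known σ², precisions add: τ_n = τ₀ + n/σ².
So 1/σ₀² = 1/2.5988 − 30/84.5 = 0.384793 − 0.355030 = 0.029763.
Hence σ₀² = 1/0.029763 ≈ 33.6.

σ₀² = 33.6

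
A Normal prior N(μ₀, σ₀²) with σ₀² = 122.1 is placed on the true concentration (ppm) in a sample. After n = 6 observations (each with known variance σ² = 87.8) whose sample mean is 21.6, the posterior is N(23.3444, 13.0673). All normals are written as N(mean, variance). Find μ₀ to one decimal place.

μ₀ = 37.9

The posterior mean is a precision-weighted average: μ_n = (τ₀μ₀ + τ_data·x̄)/(τ₀+τ_data), with τ₀=1/σ₀² and τ_data=n/σ².
Here τ₀ = 1/122.1 = 0.008190 and τ_data = 6/87.8 = 0.068337, so τ_n = 0.076527.
Rearranging for μ₀: μ₀ = (μ_n·τ_n − τ_data·x̄)/τ₀ = (23.3444·0.076527 − 0.068337·21.6) / 0.008190 = 0.310398/0.008190 ≈ 37.9.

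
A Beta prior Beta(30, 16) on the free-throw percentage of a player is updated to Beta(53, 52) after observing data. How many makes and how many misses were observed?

A Beta(a, b) prior with s successes and f failures in binomial data gives a Beta(a+s, b+f) posterior.
So s = 53 − 30 = 23 and f = 52 − 16 = 36.

23 makes and 36 misses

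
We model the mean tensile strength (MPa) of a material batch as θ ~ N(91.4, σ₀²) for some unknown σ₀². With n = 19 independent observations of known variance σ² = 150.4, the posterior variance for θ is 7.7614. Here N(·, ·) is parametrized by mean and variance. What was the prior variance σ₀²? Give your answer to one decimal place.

Posterior precision equals prior precision plus data precision: 1/σ_n² = 1/σ₀² + n/σ².
So 1/σ₀² = 1/7.7614 − 19/150.4 = 0.128843 − 0.126330 = 0.002513.
Hence σ₀² = 1/0.002513 ≈ 397.9.

σ₀² = 397.9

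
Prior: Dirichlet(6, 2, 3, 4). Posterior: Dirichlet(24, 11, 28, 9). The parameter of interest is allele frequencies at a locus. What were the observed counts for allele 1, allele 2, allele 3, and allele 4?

For a Dirichlet(α) prior with multinomial counts c, the posterior is Dirichlet(α + c) componentwise.
Counts are posterior − prior componentwise: 24−6=18, 11−2=9, 28−3=25, 9−4=5.

counts (18, 9, 25, 5)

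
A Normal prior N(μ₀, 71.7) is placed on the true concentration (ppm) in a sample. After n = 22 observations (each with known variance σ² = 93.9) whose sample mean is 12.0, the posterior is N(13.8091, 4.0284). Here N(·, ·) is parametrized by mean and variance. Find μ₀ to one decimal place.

The posterior mean is a precision-weighted average: μ_n = (τ₀μ₀ + τ_data·x̄)/(τ₀+τ_data), with τ₀=1/σ₀² and τ_data=n/σ².
Here τ₀ = 1/71.7 = 0.013947 and τ_data = 22/93.9 = 0.234292, so τ_n = 0.248239.
Rearranging for μ₀: μ₀ = (μ_n·τ_n − τ_data·x̄)/τ₀ = (13.8091·0.248239 − 0.234292·12.0) / 0.013947 = 0.616453/0.013947 ≈ 44.2.

μ₀ = 44.2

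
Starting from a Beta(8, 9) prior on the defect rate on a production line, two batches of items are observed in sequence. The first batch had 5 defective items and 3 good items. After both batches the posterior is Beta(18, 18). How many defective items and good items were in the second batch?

5 defective items and 6 good items

Sequential conjugate updates are equivalent to a single update on the pooled data, so total successes = posterior α − prior α and total failures = posterior β − prior β.
Total across both batches: 18−8=10 defective items, 18−9=9 good items.
Subtract the first batch: 10−5=5 defective items and 9−3=6 good items.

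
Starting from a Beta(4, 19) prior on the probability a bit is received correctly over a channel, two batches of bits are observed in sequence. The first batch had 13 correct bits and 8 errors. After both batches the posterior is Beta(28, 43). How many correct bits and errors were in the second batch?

11 correct bits and 16 errors

Sequential conjugate updates are equivalent to a single update on the pooled data, so total successes = posterior α − prior α and total failures = posterior β − prior β.
Total across both batches: 28−4=24 correct bits, 43−19=24 errors.
Subtract the first batch: 24−13=11 correct bits and 24−8=16 errors.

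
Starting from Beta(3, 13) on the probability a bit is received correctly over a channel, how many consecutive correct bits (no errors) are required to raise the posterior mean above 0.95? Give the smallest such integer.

k = 245

After k correct bits and 0 errors the posterior is Beta(3+k, 13), with mean (3+k)/(3+13+k).
Set (3+k)/(16+k) > 0.95 and solve: k > (0.95·16 − 3)/(1 − 0.95) = 244.000.
The smallest integer exceeding 244.000 is 245.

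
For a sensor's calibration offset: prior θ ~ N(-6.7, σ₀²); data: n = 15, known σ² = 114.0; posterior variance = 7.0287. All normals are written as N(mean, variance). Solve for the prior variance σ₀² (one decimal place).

σ₀² = 93.5

Posterior precision equals prior precision plus data precision: 1/σ_n² = 1/σ₀² + n/σ².
So 1/σ₀² = 1/7.0287 − 15/114.0 = 0.142274 − 0.131579 = 0.010695.
Hence σ₀² = 1/0.010695 ≈ 93.5.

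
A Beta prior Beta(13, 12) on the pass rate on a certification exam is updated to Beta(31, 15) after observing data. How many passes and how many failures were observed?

A Beta(a, b) prior with s successes and f failures in binomial data gives a Beta(a+s, b+f) posterior.
Match parameters: s=31−13=18, f=15−12=3.

18 passes and 3 failures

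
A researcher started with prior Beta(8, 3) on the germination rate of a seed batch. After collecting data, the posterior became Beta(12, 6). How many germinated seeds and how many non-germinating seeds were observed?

Beta is conjugate to the binomial likelihood: posterior = Beta(α+s, β+f).
So s = 12 − 8 = 4 and f = 6 − 3 = 3.

4 germinated seeds and 3 non-germinating seeds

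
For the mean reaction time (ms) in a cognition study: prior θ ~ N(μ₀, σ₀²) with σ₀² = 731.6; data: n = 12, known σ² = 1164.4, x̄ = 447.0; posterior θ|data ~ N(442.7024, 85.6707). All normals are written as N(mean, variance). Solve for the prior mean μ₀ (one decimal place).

The posterior mean is a precision-weighted average: μ_n = (τ₀μ₀ + τ_data·x̄)/(τ₀+τ_data), with τ₀=1/σ₀² and τ_data=n/σ².
Here τ₀ = 1/731.6 = 0.001367 and τ_data = 12/1164.4 = 0.010306, so τ_n = 0.011673.
Rearranging for μ₀: μ₀ = (μ_n·τ_n − τ_data·x̄)/τ₀ = (442.7024·0.011673 − 0.010306·447.0) / 0.001367 = 0.560883/0.001367 ≈ 410.3.

μ₀ = 410.3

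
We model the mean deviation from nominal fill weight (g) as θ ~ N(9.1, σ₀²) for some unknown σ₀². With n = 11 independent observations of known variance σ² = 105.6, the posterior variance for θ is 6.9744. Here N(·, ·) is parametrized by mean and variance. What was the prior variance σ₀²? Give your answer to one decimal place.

For the Normal–Normal model with known σ², precisions add: τ_n = τ₀ + n/σ².
So 1/σ₀² = 1/6.9744 − 11/105.6 = 0.143382 − 0.104167 = 0.039215.
Hence σ₀² = 1/0.039215 ≈ 25.5.

σ₀² = 25.5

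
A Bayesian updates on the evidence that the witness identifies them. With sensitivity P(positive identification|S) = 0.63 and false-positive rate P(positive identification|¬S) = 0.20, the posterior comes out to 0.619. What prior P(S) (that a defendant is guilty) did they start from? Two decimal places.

In odds form, posterior odds = prior odds × likelihood ratio, so prior odds = posterior odds ÷ LR.
Posterior odds = 0.619/(1−0.619) = 1.6247. LR = 0.63/0.20 = 3.1500.
Prior odds = 1.6247/3.1500 = 0.5158, so P(S) = 0.5158/(1+0.5158) ≈ 0.34.

P(S) = 0.34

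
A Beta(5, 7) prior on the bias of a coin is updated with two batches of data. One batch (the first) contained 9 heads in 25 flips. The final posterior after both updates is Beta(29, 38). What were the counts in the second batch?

Because Beta–binomial updating is additive in the counts, the combined data contributed (α_post−α_prior, β_post−β_prior) successes and failures.
Total across both batches: 29−5=24 heads, 38−7=31 tails.
Subtract the first batch: 24−9=15 heads and 31−16=15 tails.

15 heads and 15 tails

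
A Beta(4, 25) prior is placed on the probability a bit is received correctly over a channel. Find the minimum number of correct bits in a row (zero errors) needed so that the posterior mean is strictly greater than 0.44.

k = 16

After k correct bits and 0 errors the posterior is Beta(4+k, 25), with mean (4+k)/(4+25+k).
Set (4+k)/(29+k) > 0.44 and solve: k > (0.44·29 − 4)/(1 − 0.44) = 15.643.
The smallest integer exceeding 15.643 is 16.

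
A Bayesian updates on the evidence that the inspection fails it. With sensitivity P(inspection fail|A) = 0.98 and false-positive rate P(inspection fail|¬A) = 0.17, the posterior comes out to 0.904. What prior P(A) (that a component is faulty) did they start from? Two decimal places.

In odds form, posterior odds = prior odds × likelihood ratio, so prior odds = posterior odds ÷ LR.
Posterior odds = 0.904/(1−0.904) = 9.4167. LR = 0.98/0.17 = 5.7647.
Prior odds = 9.4167/5.7647 = 1.6335, so P(A) = 1.6335/(1+1.6335) ≈ 0.62.

P(A) = 0.62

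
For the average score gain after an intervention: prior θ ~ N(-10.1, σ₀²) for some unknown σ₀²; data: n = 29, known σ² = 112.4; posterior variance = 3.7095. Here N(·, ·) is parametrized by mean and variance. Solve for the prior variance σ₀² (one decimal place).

σ₀² = 86.4

Posterior precision equals prior precision plus data precision: 1/σ_n² = 1/σ₀² + n/σ².
So 1/σ₀² = 1/3.7095 − 29/112.4 = 0.269578 − 0.258007 = 0.011571.
Hence σ₀² = 1/0.011571 ≈ 86.4.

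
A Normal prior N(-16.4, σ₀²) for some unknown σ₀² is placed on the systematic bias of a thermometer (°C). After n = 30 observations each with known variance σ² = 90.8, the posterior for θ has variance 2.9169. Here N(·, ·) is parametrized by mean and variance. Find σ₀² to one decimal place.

For the Normal–Normal model with known σ², precisions add: τ_n = τ₀ + n/σ².
So 1/σ₀² = 1/2.9169 − 30/90.8 = 0.342830 − 0.330396 = 0.012434.
Hence σ₀² = 1/0.012434 ≈ 80.4.

σ₀² = 80.4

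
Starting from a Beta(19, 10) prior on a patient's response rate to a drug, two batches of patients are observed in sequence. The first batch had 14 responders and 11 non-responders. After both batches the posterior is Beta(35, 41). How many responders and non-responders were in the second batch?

Sequential conjugate updates are equivalent to a single update on the pooled data, so total successes = posterior α − prior α and total failures = posterior β − prior β.
Total across both batches: 35−19=16 responders, 41−10=31 non-responders.
Subtract the first batch: 16−14=2 responders and 31−11=20 non-responders.

2 responders and 20 non-responders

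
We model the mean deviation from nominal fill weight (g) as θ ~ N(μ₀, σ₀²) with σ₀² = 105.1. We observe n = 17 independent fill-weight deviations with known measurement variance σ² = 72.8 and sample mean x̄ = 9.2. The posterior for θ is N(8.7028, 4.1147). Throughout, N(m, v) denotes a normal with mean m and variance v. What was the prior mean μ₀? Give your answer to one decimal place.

μ₀ = -3.5

With known observation variance, the Normal–Normal posterior has precision τ_n = τ₀ + n/σ² and mean μ_n = (τ₀μ₀ + (n/σ²)x̄)/τ_n.
Here τ₀ = 1/105.1 = 0.009515 and τ_data = 17/72.8 = 0.233516, so τ_n = 0.243031.
Rearranging for μ₀: μ₀ = (μ_n·τ_n − τ_data·x̄)/τ₀ = (8.7028·0.243031 − 0.233516·9.2) / 0.009515 = -0.033297/0.009515 ≈ -3.5.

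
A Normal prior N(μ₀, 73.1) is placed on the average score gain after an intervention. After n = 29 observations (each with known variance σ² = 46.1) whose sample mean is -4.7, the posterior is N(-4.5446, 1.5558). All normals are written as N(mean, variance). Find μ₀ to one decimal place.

μ₀ = 2.6

With known observation variance, the Normal–Normal posterior has precision τ_n = τ₀ + n/σ² and mean μ_n = (τ₀μ₀ + (n/σ²)x̄)/τ_n.
Here τ₀ = 1/73.1 = 0.013680 and τ_data = 29/46.1 = 0.629067, so τ_n = 0.642747.
Rearranging for μ₀: μ₀ = (μ_n·τ_n − τ_data·x̄)/τ₀ = (-4.5446·0.642747 − 0.629067·-4.7) / 0.013680 = 0.035587/0.013680 ≈ 2.6.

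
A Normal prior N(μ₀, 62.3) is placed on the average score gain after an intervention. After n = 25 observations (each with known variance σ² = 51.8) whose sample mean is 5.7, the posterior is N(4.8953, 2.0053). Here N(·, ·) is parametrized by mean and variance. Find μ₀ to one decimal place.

With known observation variance, the Normal–Normal posterior has precision τ_n = τ₀ + n/σ² and mean μ_n = (τ₀μ₀ + (n/σ²)x̄)/τ_n.
Here τ₀ = 1/62.3 = 0.016051 and τ_data = 25/51.8 = 0.482625, so τ_n = 0.498676.
Rearranging for μ₀: μ₀ = (μ_n·τ_n − τ_data·x̄)/τ₀ = (4.8953·0.498676 − 0.482625·5.7) / 0.016051 = -0.309794/0.016051 ≈ -19.3.

μ₀ = -19.3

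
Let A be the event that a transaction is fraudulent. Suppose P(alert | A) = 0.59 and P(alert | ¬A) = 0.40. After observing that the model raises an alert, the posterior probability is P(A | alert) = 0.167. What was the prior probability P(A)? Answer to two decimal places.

Bayes' rule in odds form gives O(A|E) = O(A)·[P(E|A)/P(E|¬A)], hence O(A) = O(A|E)/LR.
Posterior odds = 0.167/(1−0.167) = 0.2005. LR = 0.59/0.40 = 1.4750.
Prior odds = 0.2005/1.4750 = 0.1359, so P(A) = 0.1359/(1+0.1359) ≈ 0.12.

P(A) = 0.12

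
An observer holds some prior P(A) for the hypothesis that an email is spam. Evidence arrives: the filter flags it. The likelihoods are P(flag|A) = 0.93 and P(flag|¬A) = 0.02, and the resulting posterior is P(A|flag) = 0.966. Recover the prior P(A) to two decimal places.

Bayes' rule in odds form gives O(A|E) = O(A)·[P(E|A)/P(E|¬A)], hence O(A) = O(A|E)/LR.
Posterior odds = 0.966/(1−0.966) = 28.4118. LR = 0.93/0.02 = 46.5000.
Prior odds = 28.4118/46.5000 = 0.6110, so P(A) = 0.6110/(1+0.6110) ≈ 0.38.

P(A) = 0.38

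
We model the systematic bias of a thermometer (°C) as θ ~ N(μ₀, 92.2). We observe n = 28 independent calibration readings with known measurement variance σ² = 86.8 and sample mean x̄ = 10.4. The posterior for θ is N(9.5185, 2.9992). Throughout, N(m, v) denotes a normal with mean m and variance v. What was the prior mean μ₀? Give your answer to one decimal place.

With known observation variance, the Normal–Normal posterior has precision τ_n = τ₀ + n/σ² and mean μ_n = (τ₀μ₀ + (n/σ²)x̄)/τ_n.
Here τ₀ = 1/92.2 = 0.010846 and τ_data = 28/86.8 = 0.322581, so τ_n = 0.333427.
Rearranging for μ₀: μ₀ = (μ_n·τ_n − τ_data·x̄)/τ₀ = (9.5185·0.333427 − 0.322581·10.4) / 0.010846 = -0.181118/0.010846 ≈ -16.7.

μ₀ = -16.7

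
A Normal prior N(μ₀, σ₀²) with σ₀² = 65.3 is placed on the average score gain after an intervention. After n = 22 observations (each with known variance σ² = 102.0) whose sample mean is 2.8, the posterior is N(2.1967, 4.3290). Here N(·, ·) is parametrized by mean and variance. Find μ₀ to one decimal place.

The posterior mean is a precision-weighted average: μ_n = (τ₀μ₀ + τ_data·x̄)/(τ₀+τ_data), with τ₀=1/σ₀² and τ_data=n/σ².
Here τ₀ = 1/65.3 = 0.015314 and τ_data = 22/102.0 = 0.215686, so τ_n = 0.231000.
Rearranging for μ₀: μ₀ = (μ_n·τ_n − τ_data·x̄)/τ₀ = (2.1967·0.231000 − 0.215686·2.8) / 0.015314 = -0.096483/0.015314 ≈ -6.3.

μ₀ = -6.3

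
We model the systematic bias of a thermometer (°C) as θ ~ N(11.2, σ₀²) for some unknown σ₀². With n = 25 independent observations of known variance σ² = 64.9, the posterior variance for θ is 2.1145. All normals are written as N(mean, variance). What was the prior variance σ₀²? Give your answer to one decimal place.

Posterior precision equals prior precision plus data precision: 1/σ_n² = 1/σ₀² + n/σ².
So 1/σ₀² = 1/2.1145 − 25/64.9 = 0.472925 − 0.385208 = 0.087717.
Hence σ₀² = 1/0.087717 ≈ 11.4.

σ₀² = 11.4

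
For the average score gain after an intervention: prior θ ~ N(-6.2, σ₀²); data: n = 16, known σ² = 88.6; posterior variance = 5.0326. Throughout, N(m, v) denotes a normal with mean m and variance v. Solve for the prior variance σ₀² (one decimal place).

σ₀² = 55.2

For the Normal–Normal model with known σ², precisions add: τ_n = τ₀ + n/σ².
So 1/σ₀² = 1/5.0326 − 16/88.6 = 0.198704 − 0.180587 = 0.018117.
Hence σ₀² = 1/0.018117 ≈ 55.2.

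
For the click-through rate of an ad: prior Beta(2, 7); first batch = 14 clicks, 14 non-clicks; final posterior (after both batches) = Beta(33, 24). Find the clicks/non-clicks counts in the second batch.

Because Beta–binomial updating is additive in the counts, the combined data contributed (α_post−α_prior, β_post−β_prior) successes and failures.
Total across both batches: 33−2=31 clicks, 24−7=17 non-clicks.
Subtract the first batch: 31−14=17 clicks and 17−14=3 non-clicks.

17 clicks and 3 non-clicks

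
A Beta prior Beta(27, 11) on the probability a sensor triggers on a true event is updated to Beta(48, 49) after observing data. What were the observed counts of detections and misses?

Under Beta–binomial conjugacy the posterior parameters are (α+s, β+f).
Match parameters: s=48−27=21, f=49−11=38.

21 detections and 38 misses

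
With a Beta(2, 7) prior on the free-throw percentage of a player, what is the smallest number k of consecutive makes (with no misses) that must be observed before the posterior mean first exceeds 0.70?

After k makes and 0 misses the posterior is Beta(2+k, 7), with mean (2+k)/(2+7+k).
Set (2+k)/(9+k) > 0.70 and solve: k > (0.70·9 − 2)/(1 − 0.70) = 14.333.
The smallest integer exceeding 14.333 is 15, and checking k=15: (17)/(24) = 0.7083 > 0.70.

k = 15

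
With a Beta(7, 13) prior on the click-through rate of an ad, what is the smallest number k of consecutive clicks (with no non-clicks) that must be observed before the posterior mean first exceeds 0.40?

After k clicks and 0 non-clicks the posterior is Beta(7+k, 13), with mean (7+k)/(7+13+k).
Set (7+k)/(20+k) > 0.40 and solve: k > (0.40·20 − 7)/(1 − 0.40) = 1.667.
The smallest integer exceeding 1.667 is 2, and checking k=2: (9)/(22) = 0.4091 > 0.40.

k = 2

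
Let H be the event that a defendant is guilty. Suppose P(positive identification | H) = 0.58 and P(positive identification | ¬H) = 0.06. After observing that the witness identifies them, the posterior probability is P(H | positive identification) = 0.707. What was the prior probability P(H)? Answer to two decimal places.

P(H) = 0.20

Bayes' rule in odds form gives O(H|E) = O(H)·[P(E|H)/P(E|¬H)], hence O(H) = O(H|E)/LR.
Posterior odds = 0.707/(1−0.707) = 2.4130. LR = 0.58/0.06 = 9.6667.
Prior odds = 2.4130/9.6667 = 0.2496, so P(H) = 0.2496/(1+0.2496) ≈ 0.20.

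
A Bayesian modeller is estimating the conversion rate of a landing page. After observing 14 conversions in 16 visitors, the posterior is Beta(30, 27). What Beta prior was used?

Beta(16, 25)

Under Beta–binomial conjugacy the posterior parameters are (α+s, β+f).
Subtract the data counts: 30−14=16, 27−2=25.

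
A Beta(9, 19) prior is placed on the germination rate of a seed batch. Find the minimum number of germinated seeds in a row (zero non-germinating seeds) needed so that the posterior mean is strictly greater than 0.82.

k = 78

After k germinated seeds and 0 non-germinating seeds the posterior is Beta(9+k, 19), with mean (9+k)/(9+19+k).
Set (9+k)/(28+k) > 0.82 and solve: k > (0.82·28 − 9)/(1 − 0.82) = 77.556.
The smallest integer exceeding 77.556 is 78.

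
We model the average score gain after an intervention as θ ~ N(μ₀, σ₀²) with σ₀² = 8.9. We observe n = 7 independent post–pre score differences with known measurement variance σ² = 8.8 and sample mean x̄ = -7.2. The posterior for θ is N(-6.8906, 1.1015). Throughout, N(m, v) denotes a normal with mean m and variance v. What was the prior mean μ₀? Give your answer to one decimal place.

With known observation variance, the Normal–Normal posterior has precision τ_n = τ₀ + n/σ² and mean μ_n = (τ₀μ₀ + (n/σ²)x̄)/τ_n.
Here τ₀ = 1/8.9 = 0.112360 and τ_data = 7/8.8 = 0.795455, so τ_n = 0.907815.
Rearranging for μ₀: μ₀ = (μ_n·τ_n − τ_data·x̄)/τ₀ = (-6.8906·0.907815 − 0.795455·-7.2) / 0.112360 = -0.528114/0.112360 ≈ -4.7.

μ₀ = -4.7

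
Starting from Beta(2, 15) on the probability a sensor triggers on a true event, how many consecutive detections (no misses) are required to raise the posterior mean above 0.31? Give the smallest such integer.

k = 5

After k detections and 0 misses the posterior is Beta(2+k, 15), with mean (2+k)/(2+15+k).
Set (2+k)/(17+k) > 0.31 and solve: k > (0.31·17 − 2)/(1 − 0.31) = 4.739.
The smallest integer exceeding 4.739 is 5.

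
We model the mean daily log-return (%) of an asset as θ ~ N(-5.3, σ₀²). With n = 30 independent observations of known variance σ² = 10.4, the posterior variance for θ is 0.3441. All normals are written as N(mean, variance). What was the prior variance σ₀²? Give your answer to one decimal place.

σ₀² = 46.5

Posterior precision equals prior precision plus data precision: 1/σ_n² = 1/σ₀² + n/σ².
So 1/σ₀² = 1/0.3441 − 30/10.4 = 2.906132 − 2.884615 = 0.021517.
Hence σ₀² = 1/0.021517 ≈ 46.5.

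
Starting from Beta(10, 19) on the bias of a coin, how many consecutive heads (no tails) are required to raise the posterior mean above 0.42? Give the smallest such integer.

k = 4

After k heads and 0 tails the posterior is Beta(10+k, 19), with mean (10+k)/(10+19+k).
Set (10+k)/(29+k) > 0.42 and solve: k > (0.42·29 − 10)/(1 − 0.42) = 3.759.
The smallest integer exceeding 3.759 is 4.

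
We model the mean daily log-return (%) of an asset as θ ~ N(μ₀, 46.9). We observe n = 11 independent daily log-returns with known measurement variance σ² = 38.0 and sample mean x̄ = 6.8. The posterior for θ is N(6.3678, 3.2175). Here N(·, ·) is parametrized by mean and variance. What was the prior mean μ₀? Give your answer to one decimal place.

μ₀ = 0.5

The posterior mean is a precision-weighted average: μ_n = (τ₀μ₀ + τ_data·x̄)/(τ₀+τ_data), with τ₀=1/σ₀² and τ_data=n/σ².
Here τ₀ = 1/46.9 = 0.021322 and τ_data = 11/38.0 = 0.289474, so τ_n = 0.310796.
Rearranging for μ₀: μ₀ = (μ_n·τ_n − τ_data·x̄)/τ₀ = (6.3678·0.310796 − 0.289474·6.8) / 0.021322 = 0.010664/0.021322 ≈ 0.5.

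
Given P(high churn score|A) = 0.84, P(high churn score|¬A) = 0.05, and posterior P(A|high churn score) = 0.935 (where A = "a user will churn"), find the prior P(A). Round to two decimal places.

P(A) = 0.46

Bayes' rule in odds form gives O(A|E) = O(A)·[P(E|A)/P(E|¬A)], hence O(A) = O(A|E)/LR.
Posterior odds = 0.935/(1−0.935) = 14.3846. LR = 0.84/0.05 = 16.8000.
Prior odds = 14.3846/16.8000 = 0.8562, so P(A) = 0.8562/(1+0.8562) ≈ 0.46.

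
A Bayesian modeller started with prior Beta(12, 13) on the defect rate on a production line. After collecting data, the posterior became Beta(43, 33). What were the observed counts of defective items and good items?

31 defective items and 20 good items

Under Beta–binomial conjugacy the posterior parameters are (a+s, b+f).
So s = 43 − 12 = 31 and f = 33 − 13 = 20.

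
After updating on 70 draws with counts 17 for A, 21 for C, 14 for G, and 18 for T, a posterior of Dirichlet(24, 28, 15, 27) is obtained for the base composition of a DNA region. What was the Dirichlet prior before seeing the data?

Dirichlet(7, 7, 1, 9)

For a Dirichlet(α) prior with multinomial counts c, the posterior is Dirichlet(α + c) componentwise.
Subtract each count from the matching posterior parameter: 24−17=7, 28−21=7, 15−14=1, 27−18=9.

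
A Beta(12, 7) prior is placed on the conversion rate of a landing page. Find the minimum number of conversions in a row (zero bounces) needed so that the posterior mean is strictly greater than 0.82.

After k conversions and 0 bounces the posterior is Beta(12+k, 7), with mean (12+k)/(12+7+k).
Set (12+k)/(19+k) > 0.82 and solve: k > (0.82·19 − 12)/(1 − 0.82) = 19.889.
The smallest integer exceeding 19.889 is 20, and checking k=20: (32)/(39) = 0.8205 > 0.82.

k = 20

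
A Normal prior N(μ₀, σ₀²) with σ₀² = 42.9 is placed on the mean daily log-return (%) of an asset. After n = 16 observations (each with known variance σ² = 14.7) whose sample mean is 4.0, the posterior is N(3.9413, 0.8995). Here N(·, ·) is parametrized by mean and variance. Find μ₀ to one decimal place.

μ₀ = 1.2

With known observation variance, the Normal–Normal posterior has precision τ_n = τ₀ + n/σ² and mean μ_n = (τ₀μ₀ + (n/σ²)x̄)/τ_n.
Here τ₀ = 1/42.9 = 0.023310 and τ_data = 16/14.7 = 1.088435, so τ_n = 1.111745.
Rearranging for μ₀: μ₀ = (μ_n·τ_n − τ_data·x̄)/τ₀ = (3.9413·1.111745 − 1.088435·4.0) / 0.023310 = 0.027981/0.023310 ≈ 1.2.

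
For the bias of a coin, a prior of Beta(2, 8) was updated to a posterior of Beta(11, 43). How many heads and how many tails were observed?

Under Beta–binomial conjugacy the posterior parameters are (a+s, b+f).
So s = 11 − 2 = 9 and f = 43 − 8 = 35.

9 heads and 35 tails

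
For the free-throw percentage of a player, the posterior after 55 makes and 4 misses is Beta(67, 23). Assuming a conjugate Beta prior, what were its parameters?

Beta(12, 19)

Beta is conjugate to the binomial likelihood: posterior = Beta(a+s, b+f).
So a = 67 − 55 = 12 and b = 23 − 4 = 19.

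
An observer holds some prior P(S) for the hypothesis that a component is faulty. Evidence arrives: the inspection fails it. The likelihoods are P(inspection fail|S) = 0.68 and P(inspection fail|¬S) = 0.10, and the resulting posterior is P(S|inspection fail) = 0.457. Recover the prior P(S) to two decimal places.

Bayes' rule in odds form gives O(S|E) = O(S)·[P(E|S)/P(E|¬S)], hence O(S) = O(S|E)/LR.
Posterior odds = 0.457/(1−0.457) = 0.8416. LR = 0.68/0.10 = 6.8000.
Prior odds = 0.8416/6.8000 = 0.1238, so P(S) = 0.1238/(1+0.1238) ≈ 0.11.

P(S) = 0.11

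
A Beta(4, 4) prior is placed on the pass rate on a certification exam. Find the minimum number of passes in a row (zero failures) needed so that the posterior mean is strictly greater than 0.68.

k = 5

After k passes and 0 failures the posterior is Beta(4+k, 4), with mean (4+k)/(4+4+k).
Set (4+k)/(8+k) > 0.68 and solve: k > (0.68·8 − 4)/(1 − 0.68) = 4.500.
The smallest integer exceeding 4.500 is 5, and checking k=5: (9)/(13) = 0.6923 > 0.68.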